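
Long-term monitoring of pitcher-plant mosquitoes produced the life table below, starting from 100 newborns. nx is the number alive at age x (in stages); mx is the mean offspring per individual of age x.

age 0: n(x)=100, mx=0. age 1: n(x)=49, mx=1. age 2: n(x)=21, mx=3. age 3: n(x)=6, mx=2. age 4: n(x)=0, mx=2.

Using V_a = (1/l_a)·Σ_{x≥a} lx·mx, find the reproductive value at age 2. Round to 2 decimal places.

lx = nx/n0 = nx/100: 1, 0.49, 0.21, 0.06, 0
lx·mx for x ≥ 2: 0.63, 0.12, 0 → sum = 0.75
V_2 = 0.75 / l_2 = 0.75 / 0.21 = 3.571429… → 3.57

3.57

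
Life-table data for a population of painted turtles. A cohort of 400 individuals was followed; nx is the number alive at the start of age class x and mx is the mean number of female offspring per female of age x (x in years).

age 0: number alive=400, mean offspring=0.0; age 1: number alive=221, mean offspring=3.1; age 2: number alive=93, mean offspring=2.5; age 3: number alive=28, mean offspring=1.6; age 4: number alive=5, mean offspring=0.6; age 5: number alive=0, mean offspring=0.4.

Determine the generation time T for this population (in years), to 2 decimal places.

lx = nx/n0 = nx/400: 1, 0.5525, 0.2325, 0.07, 0.0125, 0
lx·mx: 0, 1.71275, 0.58125, 0.112, 0.0075, 0 → R0 = 2.4135
x·lx·mx: 0, 1.71275, 1.1625, 0.336, 0.03, 0 → Σ = 3.24125
T = 3.24125 / 2.4135 = 1.342967… → 1.34

1.34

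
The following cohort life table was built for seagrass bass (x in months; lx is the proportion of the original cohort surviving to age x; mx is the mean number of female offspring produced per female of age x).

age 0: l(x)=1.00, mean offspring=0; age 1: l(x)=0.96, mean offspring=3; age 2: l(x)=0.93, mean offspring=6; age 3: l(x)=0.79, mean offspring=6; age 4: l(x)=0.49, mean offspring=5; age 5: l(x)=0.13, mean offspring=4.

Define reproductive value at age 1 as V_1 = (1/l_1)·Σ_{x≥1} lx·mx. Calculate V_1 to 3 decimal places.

16.844

lx·mx for x ≥ 1: 2.88, 5.58, 4.74, 2.45, 0.52 → sum = 16.17
V_1 = 16.17 / l_1 = 16.17 / 0.96 = 16.84375 → 16.844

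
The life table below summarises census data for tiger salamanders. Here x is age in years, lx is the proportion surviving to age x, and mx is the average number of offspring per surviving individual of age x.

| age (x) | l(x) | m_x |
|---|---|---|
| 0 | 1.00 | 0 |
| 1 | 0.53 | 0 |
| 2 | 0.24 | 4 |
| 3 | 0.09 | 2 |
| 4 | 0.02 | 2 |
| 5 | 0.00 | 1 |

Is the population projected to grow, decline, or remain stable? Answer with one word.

R0 = Σ lx·mx = 0 + 0 + 0.96 + 0.18 + 0.04 + 0 = 1.18
R0 > 1, so the population is growing.

growing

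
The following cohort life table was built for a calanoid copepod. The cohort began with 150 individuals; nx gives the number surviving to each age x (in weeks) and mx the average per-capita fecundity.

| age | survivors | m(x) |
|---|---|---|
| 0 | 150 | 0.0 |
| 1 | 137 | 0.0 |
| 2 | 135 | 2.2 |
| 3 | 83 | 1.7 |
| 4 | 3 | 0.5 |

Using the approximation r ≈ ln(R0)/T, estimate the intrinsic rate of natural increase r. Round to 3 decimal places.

0.462

lx = nx/n0 = nx/150: 1, 0.91333…, 0.9, 0.55333…, 0.02
R0 = Σ lx·mx = 0 + 0 + 1.98 + 0.94067… + 0.01 = 2.930667…
Σ x·lx·mx = 6.822…; T = 6.822…/2.930667… = 2.3278…
r ≈ ln(R0)/T = ln(2.930667…)/2.3278… = 0.46191… → 0.462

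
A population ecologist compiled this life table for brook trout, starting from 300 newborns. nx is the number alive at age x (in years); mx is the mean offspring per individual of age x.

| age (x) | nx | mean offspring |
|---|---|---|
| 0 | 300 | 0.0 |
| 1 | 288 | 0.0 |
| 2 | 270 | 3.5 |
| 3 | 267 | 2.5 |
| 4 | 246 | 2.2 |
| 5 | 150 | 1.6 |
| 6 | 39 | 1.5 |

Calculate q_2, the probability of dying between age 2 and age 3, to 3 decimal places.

lx = nx/n0 = nx/300: 1, 0.96, 0.9, 0.89, 0.82, 0.5, 0.13
q_2 = (l_2 − l_3) / l_2 = (0.9 − 0.89) / 0.9
     = 0.01 / 0.9 = 0.011111… → 0.011

0.011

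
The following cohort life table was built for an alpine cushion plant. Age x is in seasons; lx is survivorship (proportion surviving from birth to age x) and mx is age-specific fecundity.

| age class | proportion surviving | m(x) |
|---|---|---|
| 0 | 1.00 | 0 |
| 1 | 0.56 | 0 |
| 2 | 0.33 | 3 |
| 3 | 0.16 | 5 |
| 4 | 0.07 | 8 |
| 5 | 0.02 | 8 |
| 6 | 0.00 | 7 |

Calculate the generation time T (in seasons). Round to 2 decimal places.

2.96

lx·mx: 0, 0, 0.99, 0.8, 0.56, 0.16, 0 → R0 = 2.51
x·lx·mx: 0, 0, 1.98, 2.4, 2.24, 0.8, 0 → Σ = 7.42
T = 7.42 / 2.51 = 2.956175… → 2.96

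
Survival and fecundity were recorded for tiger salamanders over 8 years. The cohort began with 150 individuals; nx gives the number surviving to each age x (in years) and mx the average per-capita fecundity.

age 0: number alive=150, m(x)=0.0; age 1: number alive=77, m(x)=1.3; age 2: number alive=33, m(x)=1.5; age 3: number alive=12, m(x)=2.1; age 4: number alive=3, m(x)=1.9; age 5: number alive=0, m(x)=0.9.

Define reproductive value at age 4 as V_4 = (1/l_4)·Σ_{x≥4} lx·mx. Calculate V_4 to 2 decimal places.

lx = nx/n0 = nx/150: 1, 0.51333…, 0.22, 0.08, 0.02, 0
lx·mx for x ≥ 4: 0.038, 0 → sum = 0.038
V_4 = 0.038 / l_4 = 0.038 / 0.02 = 1.9 → 1.90

1.90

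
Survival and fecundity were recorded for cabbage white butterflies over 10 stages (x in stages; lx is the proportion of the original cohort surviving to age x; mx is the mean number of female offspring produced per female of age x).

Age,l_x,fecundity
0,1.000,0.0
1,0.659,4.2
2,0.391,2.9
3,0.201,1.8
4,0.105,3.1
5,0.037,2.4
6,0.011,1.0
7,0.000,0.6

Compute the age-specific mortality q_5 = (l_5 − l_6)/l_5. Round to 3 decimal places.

0.703

q_5 = (l_5 − l_6) / l_5 = (0.037 − 0.011) / 0.037
     = 0.026 / 0.037 = 0.702703… → 0.703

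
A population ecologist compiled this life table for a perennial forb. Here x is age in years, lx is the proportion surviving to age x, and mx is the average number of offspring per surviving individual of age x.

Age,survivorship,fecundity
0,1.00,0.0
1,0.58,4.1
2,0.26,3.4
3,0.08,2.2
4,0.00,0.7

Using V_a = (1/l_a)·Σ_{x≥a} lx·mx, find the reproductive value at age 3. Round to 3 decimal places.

2.200

lx·mx for x ≥ 3: 0.176, 0 → sum = 0.176
V_3 = 0.176 / l_3 = 0.176 / 0.08 = 2.2 → 2.200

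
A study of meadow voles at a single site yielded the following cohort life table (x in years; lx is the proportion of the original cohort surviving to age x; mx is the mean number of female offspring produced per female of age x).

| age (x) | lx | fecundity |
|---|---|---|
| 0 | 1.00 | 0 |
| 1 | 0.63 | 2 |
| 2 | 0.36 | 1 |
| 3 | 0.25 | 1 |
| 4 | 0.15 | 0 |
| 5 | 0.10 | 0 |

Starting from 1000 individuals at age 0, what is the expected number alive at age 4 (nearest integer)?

150

Expected survivors = N0 · l_4 = 1000 × 0.15 = 150 → 150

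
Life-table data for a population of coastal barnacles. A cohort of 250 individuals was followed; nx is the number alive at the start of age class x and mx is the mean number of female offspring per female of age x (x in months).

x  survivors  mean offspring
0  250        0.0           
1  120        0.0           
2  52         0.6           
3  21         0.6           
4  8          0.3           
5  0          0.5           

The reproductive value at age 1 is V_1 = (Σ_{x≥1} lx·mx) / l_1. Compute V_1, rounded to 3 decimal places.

0.385

lx = nx/n0 = nx/250: 1, 0.48, 0.208, 0.084, 0.032, 0
lx·mx for x ≥ 1: 0, 0.1248, 0.0504, 0.0096, 0 → sum = 0.1848
V_1 = 0.1848 / l_1 = 0.1848 / 0.48 = 0.385 → 0.385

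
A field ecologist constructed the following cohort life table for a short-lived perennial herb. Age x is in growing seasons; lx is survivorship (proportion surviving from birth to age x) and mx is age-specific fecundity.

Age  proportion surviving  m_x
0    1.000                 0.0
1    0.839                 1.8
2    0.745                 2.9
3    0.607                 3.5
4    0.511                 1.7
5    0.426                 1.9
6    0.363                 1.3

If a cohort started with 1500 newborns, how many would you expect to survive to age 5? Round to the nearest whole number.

639

Expected survivors = N0 · l_5 = 1500 × 0.426 = 639 → 639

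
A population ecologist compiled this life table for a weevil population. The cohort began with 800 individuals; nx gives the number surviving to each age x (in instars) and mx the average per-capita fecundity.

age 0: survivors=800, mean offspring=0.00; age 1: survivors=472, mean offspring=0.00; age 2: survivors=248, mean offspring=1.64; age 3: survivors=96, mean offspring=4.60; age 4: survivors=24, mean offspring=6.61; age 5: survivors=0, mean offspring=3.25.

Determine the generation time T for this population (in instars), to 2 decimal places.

2.75

lx = nx/n0 = nx/800: 1, 0.59, 0.31, 0.12, 0.03, 0
lx·mx: 0, 0, 0.5084, 0.552, 0.1983, 0 → R0 = 1.2587
x·lx·mx: 0, 0, 1.0168, 1.656, 0.7932, 0 → Σ = 3.466
T = 3.466 / 1.2587 = 2.753635… → 2.75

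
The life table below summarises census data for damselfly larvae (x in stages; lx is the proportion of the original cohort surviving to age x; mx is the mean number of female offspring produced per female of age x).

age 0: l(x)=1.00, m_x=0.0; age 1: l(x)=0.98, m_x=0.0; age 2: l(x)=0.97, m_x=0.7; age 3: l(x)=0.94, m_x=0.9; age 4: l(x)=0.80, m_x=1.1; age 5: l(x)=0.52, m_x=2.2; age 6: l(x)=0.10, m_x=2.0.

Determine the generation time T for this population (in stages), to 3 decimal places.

3.824

lx·mx: 0, 0, 0.679, 0.846, 0.88, 1.144, 0.2 → R0 = 3.749
x·lx·mx: 0, 0, 1.358, 2.538, 3.52, 5.72, 1.2 → Σ = 14.336
T = 14.336 / 3.749 = 3.823953… → 3.824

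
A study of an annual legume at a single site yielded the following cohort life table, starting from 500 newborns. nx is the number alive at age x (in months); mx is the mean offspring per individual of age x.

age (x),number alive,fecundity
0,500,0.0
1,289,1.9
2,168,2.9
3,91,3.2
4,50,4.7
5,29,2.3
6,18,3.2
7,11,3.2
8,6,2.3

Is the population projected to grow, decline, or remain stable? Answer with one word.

growing

lx = nx/n0 = nx/500: 1, 0.578, 0.336, 0.182, 0.1, 0.058, 0.036, 0.022, 0.012
R0 = Σ lx·mx = 0 + 1.0982 + 0.9744 + 0.5824 + 0.47 + 0.1334 + 0.1152 + 0.0704 + 0.0276 = 3.4716
R0 > 1, so the population is growing.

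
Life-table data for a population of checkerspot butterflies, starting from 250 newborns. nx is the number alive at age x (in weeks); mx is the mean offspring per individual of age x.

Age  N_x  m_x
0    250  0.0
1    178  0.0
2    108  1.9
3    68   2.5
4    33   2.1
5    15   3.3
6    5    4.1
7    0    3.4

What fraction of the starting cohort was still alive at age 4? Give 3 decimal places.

l_4 = n_4/n_0 = 33/250 = 0.132 → 0.132

0.132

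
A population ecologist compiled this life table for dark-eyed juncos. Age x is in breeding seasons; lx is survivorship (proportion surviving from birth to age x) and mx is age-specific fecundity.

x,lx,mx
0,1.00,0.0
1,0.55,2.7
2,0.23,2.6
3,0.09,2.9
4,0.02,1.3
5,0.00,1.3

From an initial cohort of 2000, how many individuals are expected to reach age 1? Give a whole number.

Expected survivors = N0 · l_1 = 2000 × 0.55 = 1100 → 1100

1100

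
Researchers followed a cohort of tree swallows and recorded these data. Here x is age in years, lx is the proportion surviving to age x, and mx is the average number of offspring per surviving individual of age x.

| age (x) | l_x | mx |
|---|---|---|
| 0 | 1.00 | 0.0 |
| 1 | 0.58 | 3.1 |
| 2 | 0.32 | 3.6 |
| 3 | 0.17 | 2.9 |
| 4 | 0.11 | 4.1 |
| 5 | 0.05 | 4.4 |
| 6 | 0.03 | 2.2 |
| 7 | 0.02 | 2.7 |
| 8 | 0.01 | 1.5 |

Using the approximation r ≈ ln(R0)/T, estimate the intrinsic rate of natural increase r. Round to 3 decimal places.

0.655

R0 = Σ lx·mx = 0 + 1.798 + 1.152 + 0.493 + 0.451 + 0.22 + 0.066 + 0.054 + 0.015 = 4.249
Σ x·lx·mx = 9.379; T = 9.379/4.249 = 2.20734…
r ≈ ln(R0)/T = ln(4.249)/2.20734… = 0.6554… → 0.655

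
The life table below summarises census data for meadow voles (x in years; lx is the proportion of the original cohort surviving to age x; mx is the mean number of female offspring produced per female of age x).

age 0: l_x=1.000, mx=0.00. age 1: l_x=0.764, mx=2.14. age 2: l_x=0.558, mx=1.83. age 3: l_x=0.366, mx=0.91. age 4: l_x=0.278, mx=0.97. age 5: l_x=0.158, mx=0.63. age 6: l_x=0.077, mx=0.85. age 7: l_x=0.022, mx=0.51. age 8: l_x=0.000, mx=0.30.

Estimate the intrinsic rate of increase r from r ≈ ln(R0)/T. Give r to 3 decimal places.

0.630

R0 = Σ lx·mx = 0 + 1.63496 + 1.02114 + 0.33306 + 0.26966 + 0.09954 + 0.06545 + 0.01122 + 0 = 3.43503
Σ x·lx·mx = 6.724; T = 6.724/3.43503 = 1.95748…
r ≈ ln(R0)/T = ln(3.43503)/1.95748… = 0.63042… → 0.630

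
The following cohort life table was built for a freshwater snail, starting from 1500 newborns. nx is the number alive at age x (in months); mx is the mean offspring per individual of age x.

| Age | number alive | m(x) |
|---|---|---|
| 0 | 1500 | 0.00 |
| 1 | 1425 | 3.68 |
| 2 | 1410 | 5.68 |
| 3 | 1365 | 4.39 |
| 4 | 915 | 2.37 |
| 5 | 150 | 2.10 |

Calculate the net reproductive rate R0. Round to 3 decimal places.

lx = nx/n0 = nx/1500: 1, 0.95, 0.94, 0.91, 0.61, 0.1
lx·mx by age: 0, 3.496, 5.3392, 3.9949, 1.4457, 0.21
R0 = Σ lx·mx = 14.4858 → 14.486

14.486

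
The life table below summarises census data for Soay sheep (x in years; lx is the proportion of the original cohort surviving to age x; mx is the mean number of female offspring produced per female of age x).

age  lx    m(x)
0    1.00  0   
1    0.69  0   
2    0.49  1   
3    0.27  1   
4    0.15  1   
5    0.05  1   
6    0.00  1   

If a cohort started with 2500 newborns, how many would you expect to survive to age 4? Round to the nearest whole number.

Expected survivors = N0 · l_4 = 2500 × 0.15 = 375 → 375

375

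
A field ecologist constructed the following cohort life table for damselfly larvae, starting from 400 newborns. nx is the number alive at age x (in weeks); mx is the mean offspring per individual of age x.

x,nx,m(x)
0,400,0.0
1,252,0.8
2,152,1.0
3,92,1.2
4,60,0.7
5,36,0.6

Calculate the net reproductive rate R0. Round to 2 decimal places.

1.32

lx = nx/n0 = nx/400: 1, 0.63, 0.38, 0.23, 0.15, 0.09
lx·mx by age: 0, 0.504, 0.38, 0.276, 0.105, 0.054
R0 = Σ lx·mx = 1.319 → 1.32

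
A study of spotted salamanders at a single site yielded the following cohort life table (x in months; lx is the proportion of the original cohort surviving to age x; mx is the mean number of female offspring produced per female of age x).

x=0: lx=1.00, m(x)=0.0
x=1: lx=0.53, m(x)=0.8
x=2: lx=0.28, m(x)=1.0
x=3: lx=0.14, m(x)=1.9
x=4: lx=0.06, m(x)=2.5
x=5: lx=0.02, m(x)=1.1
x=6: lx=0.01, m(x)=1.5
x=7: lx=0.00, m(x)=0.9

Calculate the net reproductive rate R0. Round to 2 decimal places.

1.16

lx·mx by age: 0, 0.424, 0.28, 0.266, 0.15, 0.022, 0.015, 0
R0 = Σ lx·mx = 1.157 → 1.16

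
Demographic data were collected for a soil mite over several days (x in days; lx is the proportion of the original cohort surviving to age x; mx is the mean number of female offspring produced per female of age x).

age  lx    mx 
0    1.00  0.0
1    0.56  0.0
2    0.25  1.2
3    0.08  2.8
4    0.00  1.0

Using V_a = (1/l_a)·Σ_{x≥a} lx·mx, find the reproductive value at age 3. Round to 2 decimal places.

lx·mx for x ≥ 3: 0.224, 0 → sum = 0.224
V_3 = 0.224 / l_3 = 0.224 / 0.08 = 2.8 → 2.80

2.80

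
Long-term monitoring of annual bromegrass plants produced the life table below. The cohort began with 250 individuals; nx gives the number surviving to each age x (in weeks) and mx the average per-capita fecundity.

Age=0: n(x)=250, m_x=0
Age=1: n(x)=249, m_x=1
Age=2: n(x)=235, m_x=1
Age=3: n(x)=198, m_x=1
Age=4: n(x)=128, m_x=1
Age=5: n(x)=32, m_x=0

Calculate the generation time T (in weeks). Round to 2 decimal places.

2.25

lx = nx/n0 = nx/250: 1, 0.996, 0.94, 0.792, 0.512, 0.128
lx·mx: 0, 0.996, 0.94, 0.792, 0.512, 0 → R0 = 3.24
x·lx·mx: 0, 0.996, 1.88, 2.376, 2.048, 0 → Σ = 7.3
T = 7.3 / 3.24 = 2.253086… → 2.25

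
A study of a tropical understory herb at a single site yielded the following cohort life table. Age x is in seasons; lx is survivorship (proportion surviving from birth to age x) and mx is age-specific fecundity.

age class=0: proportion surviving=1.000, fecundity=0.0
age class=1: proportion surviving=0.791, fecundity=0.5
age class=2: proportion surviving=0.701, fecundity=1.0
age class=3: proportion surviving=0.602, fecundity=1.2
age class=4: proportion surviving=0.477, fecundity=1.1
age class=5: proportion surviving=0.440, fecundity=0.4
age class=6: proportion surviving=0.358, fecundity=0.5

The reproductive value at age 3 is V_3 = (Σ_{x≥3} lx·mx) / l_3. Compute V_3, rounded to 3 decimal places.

lx·mx for x ≥ 3: 0.7224, 0.5247, 0.176, 0.179 → sum = 1.6021
V_3 = 1.6021 / l_3 = 1.6021 / 0.602 = 2.661296… → 2.661

2.661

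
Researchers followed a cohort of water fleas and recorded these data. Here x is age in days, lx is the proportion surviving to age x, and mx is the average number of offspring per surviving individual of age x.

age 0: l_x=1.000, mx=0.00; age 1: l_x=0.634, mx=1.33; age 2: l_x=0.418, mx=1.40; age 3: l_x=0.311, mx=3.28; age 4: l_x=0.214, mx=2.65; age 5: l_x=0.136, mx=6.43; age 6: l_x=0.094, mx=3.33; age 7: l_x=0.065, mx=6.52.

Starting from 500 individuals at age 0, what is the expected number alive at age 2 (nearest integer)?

Expected survivors = N0 · l_2 = 500 × 0.418 = 209 → 209

209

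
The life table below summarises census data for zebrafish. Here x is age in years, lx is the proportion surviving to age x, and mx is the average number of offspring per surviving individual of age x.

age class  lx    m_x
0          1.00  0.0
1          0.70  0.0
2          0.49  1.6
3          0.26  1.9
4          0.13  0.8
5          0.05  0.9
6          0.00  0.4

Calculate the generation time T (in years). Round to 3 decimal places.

2.587

lx·mx: 0, 0, 0.784, 0.494, 0.104, 0.045, 0 → R0 = 1.427
x·lx·mx: 0, 0, 1.568, 1.482, 0.416, 0.225, 0 → Σ = 3.691
T = 3.691 / 1.427 = 2.586545… → 2.587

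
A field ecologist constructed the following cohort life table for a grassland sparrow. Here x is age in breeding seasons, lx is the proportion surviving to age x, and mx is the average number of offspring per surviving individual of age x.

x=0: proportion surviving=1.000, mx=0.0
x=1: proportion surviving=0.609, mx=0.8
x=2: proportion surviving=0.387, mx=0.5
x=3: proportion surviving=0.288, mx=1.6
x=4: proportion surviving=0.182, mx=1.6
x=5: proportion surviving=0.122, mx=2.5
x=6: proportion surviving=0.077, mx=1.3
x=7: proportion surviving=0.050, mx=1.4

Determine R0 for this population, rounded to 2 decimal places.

1.91

lx·mx by age: 0, 0.4872, 0.1935, 0.4608, 0.2912, 0.305, 0.1001, 0.07
R0 = Σ lx·mx = 1.9078 → 1.91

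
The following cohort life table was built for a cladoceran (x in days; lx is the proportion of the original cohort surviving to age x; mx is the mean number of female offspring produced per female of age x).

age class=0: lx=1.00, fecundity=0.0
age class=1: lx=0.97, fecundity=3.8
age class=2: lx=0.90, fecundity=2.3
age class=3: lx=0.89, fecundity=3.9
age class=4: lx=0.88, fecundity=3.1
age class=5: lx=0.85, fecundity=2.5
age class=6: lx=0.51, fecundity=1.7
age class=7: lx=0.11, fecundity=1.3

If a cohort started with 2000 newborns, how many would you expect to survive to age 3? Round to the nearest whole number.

1780

Expected survivors = N0 · l_3 = 2000 × 0.89 = 1780 → 1780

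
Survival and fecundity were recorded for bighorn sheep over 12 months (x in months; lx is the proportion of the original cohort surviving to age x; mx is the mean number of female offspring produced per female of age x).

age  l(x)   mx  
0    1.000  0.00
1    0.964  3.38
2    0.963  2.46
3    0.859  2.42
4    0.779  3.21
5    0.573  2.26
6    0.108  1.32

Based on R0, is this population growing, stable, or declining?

R0 = Σ lx·mx = 0 + 3.25832 + 2.36898 + 2.07878 + 2.50059 + 1.29498 + 0.14256 = 11.64421
R0 > 1, so the population is growing.

growing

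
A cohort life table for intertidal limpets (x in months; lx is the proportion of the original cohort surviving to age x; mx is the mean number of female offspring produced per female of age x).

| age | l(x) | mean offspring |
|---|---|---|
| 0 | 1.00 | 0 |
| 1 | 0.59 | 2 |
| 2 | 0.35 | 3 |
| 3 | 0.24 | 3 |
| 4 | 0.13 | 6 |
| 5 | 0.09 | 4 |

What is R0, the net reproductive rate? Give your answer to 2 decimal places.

lx·mx by age: 0, 1.18, 1.05, 0.72, 0.78, 0.36
R0 = Σ lx·mx = 4.09 → 4.09

4.09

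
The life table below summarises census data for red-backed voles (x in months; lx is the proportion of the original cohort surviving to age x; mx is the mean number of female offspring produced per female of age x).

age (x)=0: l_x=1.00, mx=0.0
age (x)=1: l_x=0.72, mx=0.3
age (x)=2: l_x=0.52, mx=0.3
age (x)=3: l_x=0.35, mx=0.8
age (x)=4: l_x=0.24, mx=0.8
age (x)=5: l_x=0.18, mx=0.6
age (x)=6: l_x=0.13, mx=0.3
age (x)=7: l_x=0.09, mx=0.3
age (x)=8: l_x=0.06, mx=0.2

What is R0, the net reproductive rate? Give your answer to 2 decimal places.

lx·mx by age: 0, 0.216, 0.156, 0.28, 0.192, 0.108, 0.039, 0.027, 0.012
R0 = Σ lx·mx = 1.03 → 1.03

1.03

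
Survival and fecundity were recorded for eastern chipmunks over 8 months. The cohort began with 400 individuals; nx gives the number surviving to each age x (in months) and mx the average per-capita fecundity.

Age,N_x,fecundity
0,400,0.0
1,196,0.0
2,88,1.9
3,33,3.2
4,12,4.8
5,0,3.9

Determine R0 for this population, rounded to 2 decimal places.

0.83

lx = nx/n0 = nx/400: 1, 0.49, 0.22, 0.0825, 0.03, 0
lx·mx by age: 0, 0, 0.418, 0.264, 0.144, 0
R0 = Σ lx·mx = 0.826 → 0.83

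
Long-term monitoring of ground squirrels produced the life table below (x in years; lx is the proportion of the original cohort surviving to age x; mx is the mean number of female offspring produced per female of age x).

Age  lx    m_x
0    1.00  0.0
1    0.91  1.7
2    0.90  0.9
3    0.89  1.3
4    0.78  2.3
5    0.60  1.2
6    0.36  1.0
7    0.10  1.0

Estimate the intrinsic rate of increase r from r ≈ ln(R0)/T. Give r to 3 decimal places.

R0 = Σ lx·mx = 0 + 1.547 + 0.81 + 1.157 + 1.794 + 0.72 + 0.36 + 0.1 = 6.488
Σ x·lx·mx = 20.274; T = 20.274/6.488 = 3.12485…
r ≈ ln(R0)/T = ln(6.488)/3.12485… = 0.59841… → 0.598

0.598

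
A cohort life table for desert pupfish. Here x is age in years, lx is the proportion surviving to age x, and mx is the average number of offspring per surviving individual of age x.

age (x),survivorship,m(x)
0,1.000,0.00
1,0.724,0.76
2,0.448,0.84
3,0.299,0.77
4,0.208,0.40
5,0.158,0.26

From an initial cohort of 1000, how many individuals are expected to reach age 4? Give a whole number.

Expected survivors = N0 · l_4 = 1000 × 0.208 = 208 → 208

208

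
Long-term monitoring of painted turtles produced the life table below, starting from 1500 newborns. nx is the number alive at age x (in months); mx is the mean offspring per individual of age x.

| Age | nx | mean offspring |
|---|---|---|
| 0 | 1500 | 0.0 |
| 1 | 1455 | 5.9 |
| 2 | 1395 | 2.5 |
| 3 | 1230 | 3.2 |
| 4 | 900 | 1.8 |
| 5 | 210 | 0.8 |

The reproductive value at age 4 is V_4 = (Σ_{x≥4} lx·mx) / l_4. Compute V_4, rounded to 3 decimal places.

1.987

lx = nx/n0 = nx/1500: 1, 0.97, 0.93, 0.82, 0.6, 0.14
lx·mx for x ≥ 4: 1.08, 0.112 → sum = 1.192
V_4 = 1.192 / l_4 = 1.192 / 0.6 = 1.986667… → 1.987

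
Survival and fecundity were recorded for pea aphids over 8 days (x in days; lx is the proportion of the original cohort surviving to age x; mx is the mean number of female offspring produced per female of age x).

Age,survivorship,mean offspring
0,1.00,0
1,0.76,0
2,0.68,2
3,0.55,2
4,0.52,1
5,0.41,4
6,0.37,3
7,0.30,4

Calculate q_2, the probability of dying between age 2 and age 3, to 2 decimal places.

0.19

q_2 = (l_2 − l_3) / l_2 = (0.68 − 0.55) / 0.68
     = 0.13 / 0.68 = 0.191176… → 0.19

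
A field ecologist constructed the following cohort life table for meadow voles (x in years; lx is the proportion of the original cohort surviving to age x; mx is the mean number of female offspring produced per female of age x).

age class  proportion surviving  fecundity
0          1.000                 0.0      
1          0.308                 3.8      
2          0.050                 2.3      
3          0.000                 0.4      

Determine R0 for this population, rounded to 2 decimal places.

lx·mx by age: 0, 1.1704, 0.115, 0
R0 = Σ lx·mx = 1.2854 → 1.29

1.29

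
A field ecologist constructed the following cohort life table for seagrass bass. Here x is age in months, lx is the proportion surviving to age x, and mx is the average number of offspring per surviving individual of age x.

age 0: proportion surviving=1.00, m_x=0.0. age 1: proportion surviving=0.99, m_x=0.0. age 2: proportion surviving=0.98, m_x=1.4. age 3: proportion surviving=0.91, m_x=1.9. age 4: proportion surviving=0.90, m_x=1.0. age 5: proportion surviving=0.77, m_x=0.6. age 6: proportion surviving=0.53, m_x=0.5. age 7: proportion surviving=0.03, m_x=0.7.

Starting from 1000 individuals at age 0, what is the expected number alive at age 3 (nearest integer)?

910

Expected survivors = N0 · l_3 = 1000 × 0.91 = 910 → 910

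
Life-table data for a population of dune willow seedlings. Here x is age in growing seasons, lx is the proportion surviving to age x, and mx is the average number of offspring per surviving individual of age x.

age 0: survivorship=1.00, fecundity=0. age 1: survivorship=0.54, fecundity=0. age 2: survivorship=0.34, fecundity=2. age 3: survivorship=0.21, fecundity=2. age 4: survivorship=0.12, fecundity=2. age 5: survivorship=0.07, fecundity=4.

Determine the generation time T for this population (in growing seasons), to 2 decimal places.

3.07

lx·mx: 0, 0, 0.68, 0.42, 0.24, 0.28 → R0 = 1.62
x·lx·mx: 0, 0, 1.36, 1.26, 0.96, 1.4 → Σ = 4.98
T = 4.98 / 1.62 = 3.074074… → 3.07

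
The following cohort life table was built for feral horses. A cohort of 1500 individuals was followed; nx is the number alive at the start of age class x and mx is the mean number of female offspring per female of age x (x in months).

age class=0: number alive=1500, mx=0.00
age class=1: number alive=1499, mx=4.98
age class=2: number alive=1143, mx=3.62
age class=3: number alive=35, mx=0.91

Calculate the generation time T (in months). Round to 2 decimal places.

lx = nx/n0 = nx/1500: 1, 0.99933…, 0.762, 0.02333…
lx·mx: 0, 4.97668…, 2.75844, 0.021233… → R0 = 7.756353…
x·lx·mx: 0, 4.97668…, 5.51688, 0.0637… → Σ = 10.55726…
T = 10.55726… / 7.756353… = 1.361111… → 1.36

1.36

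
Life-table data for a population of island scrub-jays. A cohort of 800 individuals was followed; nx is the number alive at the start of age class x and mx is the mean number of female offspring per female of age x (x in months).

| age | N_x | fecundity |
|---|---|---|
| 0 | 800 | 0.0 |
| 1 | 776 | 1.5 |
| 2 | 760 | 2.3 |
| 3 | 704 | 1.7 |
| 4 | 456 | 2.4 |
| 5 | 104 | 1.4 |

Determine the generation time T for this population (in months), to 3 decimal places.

lx = nx/n0 = nx/800: 1, 0.97, 0.95, 0.88, 0.57, 0.13
lx·mx: 0, 1.455, 2.185, 1.496, 1.368, 0.182 → R0 = 6.686
x·lx·mx: 0, 1.455, 4.37, 4.488, 5.472, 0.91 → Σ = 16.695
T = 16.695 / 6.686 = 2.497009… → 2.497

2.497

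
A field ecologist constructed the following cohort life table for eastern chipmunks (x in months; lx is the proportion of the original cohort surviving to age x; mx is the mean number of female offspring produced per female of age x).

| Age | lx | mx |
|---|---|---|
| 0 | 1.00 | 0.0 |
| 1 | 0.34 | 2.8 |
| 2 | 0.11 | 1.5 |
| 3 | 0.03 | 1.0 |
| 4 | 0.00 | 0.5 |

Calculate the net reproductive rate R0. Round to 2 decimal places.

lx·mx by age: 0, 0.952, 0.165, 0.03, 0
R0 = Σ lx·mx = 1.147 → 1.15

1.15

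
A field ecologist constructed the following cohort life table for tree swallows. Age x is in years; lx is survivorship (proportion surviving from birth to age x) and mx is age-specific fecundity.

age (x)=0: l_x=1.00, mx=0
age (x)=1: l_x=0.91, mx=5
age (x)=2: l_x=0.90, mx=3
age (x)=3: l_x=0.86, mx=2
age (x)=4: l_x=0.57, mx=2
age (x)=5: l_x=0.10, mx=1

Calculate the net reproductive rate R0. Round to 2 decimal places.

10.21

lx·mx by age: 0, 4.55, 2.7, 1.72, 1.14, 0.1
R0 = Σ lx·mx = 10.21 → 10.21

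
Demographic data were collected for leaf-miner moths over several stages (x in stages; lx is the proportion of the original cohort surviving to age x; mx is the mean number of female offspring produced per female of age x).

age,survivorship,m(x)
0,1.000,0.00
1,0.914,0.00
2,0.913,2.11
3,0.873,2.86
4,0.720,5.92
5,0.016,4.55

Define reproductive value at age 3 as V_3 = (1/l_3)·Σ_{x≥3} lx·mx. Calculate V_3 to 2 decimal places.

7.83

lx·mx for x ≥ 3: 2.49678, 4.2624, 0.0728 → sum = 6.83198
V_3 = 6.83198 / l_3 = 6.83198 / 0.873 = 7.825865… → 7.83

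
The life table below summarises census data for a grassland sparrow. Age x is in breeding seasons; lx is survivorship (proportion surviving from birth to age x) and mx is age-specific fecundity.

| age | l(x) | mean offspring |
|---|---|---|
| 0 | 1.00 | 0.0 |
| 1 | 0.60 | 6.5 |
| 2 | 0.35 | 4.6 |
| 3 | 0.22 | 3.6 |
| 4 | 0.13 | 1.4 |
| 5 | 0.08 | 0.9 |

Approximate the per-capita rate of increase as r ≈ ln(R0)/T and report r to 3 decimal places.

1.165

R0 = Σ lx·mx = 0 + 3.9 + 1.61 + 0.792 + 0.182 + 0.072 = 6.556
Σ x·lx·mx = 10.584; T = 10.584/6.556 = 1.6144…
r ≈ ln(R0)/T = ln(6.556)/1.6144… = 1.16476… → 1.165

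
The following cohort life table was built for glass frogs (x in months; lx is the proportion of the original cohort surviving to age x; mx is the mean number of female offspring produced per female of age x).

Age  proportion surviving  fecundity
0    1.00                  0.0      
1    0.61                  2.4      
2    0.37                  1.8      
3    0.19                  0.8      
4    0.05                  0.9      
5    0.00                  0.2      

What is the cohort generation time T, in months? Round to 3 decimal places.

1.475

lx·mx: 0, 1.464, 0.666, 0.152, 0.045, 0 → R0 = 2.327
x·lx·mx: 0, 1.464, 1.332, 0.456, 0.18, 0 → Σ = 3.432
T = 3.432 / 2.327 = 1.47486… → 1.475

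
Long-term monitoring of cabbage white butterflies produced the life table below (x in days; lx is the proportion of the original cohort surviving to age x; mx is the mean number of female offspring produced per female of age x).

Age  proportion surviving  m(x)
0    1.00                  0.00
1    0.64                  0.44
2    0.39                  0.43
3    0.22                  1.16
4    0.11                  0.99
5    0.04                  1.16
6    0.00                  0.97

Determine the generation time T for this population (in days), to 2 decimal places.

lx·mx: 0, 0.2816, 0.1677, 0.2552, 0.1089, 0.0464, 0 → R0 = 0.8598
x·lx·mx: 0, 0.2816, 0.3354, 0.7656, 0.4356, 0.232, 0 → Σ = 2.0502
T = 2.0502 / 0.8598 = 2.384508… → 2.38

2.38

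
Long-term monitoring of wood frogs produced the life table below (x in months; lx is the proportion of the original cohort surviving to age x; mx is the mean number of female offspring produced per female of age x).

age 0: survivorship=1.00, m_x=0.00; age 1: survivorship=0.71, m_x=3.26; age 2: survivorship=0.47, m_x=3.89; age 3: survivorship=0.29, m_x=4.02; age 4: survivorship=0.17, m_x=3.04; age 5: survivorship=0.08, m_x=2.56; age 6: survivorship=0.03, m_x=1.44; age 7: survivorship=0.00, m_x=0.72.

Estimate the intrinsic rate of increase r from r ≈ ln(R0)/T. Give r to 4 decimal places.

R0 = Σ lx·mx = 0 + 2.3146 + 1.8283 + 1.1658 + 0.5168 + 0.2048 + 0.0432 + 0 = 6.0735
Σ x·lx·mx = 12.819; T = 12.819/6.0735 = 2.11064…
r ≈ ln(R0)/T = ln(6.0735)/2.11064… = 0.854684… → 0.8547

0.8547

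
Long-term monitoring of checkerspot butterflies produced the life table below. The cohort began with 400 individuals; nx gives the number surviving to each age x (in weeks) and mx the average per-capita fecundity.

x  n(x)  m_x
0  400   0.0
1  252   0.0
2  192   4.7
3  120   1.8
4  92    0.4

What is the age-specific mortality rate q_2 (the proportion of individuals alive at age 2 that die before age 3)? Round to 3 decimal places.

lx = nx/n0 = nx/400: 1, 0.63, 0.48, 0.3, 0.23
q_2 = (l_2 − l_3) / l_2 = (0.48 − 0.3) / 0.48
     = 0.18 / 0.48 = 0.375 → 0.375

0.375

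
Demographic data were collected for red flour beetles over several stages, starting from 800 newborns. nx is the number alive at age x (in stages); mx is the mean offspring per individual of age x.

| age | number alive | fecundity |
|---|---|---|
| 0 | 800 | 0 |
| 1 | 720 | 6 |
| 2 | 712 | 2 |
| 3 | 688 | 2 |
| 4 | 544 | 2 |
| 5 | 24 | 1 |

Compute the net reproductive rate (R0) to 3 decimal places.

lx = nx/n0 = nx/800: 1, 0.9, 0.89, 0.86, 0.68, 0.03
lx·mx by age: 0, 5.4, 1.78, 1.72, 1.36, 0.03
R0 = Σ lx·mx = 10.29 → 10.290

10.290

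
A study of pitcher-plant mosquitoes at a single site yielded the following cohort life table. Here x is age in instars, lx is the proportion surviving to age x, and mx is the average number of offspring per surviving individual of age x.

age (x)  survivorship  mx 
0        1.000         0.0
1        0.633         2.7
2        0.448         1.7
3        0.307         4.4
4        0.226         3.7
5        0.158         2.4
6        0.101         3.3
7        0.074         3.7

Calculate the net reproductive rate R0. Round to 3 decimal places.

5.644

lx·mx by age: 0, 1.7091, 0.7616, 1.3508, 0.8362, 0.3792, 0.3333, 0.2738
R0 = Σ lx·mx = 5.644 → 5.644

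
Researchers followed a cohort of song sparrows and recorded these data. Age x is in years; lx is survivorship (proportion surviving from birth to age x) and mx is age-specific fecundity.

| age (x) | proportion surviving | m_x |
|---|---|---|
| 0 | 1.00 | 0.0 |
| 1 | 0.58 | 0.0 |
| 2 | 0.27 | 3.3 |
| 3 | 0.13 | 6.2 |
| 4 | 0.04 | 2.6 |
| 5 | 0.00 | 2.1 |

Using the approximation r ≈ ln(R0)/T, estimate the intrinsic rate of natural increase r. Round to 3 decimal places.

0.230

R0 = Σ lx·mx = 0 + 0 + 0.891 + 0.806 + 0.104 + 0 = 1.801
Σ x·lx·mx = 4.616; T = 4.616/1.801 = 2.56302…
r ≈ ln(R0)/T = ln(1.801)/2.56302… = 0.22955… → 0.230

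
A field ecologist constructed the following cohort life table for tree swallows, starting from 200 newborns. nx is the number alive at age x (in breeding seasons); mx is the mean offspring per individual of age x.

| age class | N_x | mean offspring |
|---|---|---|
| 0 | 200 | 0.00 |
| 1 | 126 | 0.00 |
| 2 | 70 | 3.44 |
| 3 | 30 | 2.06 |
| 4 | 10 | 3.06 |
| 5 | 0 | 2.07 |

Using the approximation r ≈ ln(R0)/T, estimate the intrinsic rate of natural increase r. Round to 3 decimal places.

0.215

lx = nx/n0 = nx/200: 1, 0.63, 0.35, 0.15, 0.05, 0
R0 = Σ lx·mx = 0 + 0 + 1.204 + 0.309 + 0.153 + 0 = 1.666
Σ x·lx·mx = 3.947; T = 3.947/1.666 = 2.36915…
r ≈ ln(R0)/T = ln(1.666)/2.36915… = 0.21545… → 0.215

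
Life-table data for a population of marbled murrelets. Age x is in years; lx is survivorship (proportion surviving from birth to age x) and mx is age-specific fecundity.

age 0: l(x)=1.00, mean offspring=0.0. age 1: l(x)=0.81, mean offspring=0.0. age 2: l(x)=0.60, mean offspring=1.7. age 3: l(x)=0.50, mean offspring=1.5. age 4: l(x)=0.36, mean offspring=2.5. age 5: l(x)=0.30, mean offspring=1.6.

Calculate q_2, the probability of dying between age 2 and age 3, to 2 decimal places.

0.17

q_2 = (l_2 − l_3) / l_2 = (0.6 − 0.5) / 0.6
     = 0.1 / 0.6 = 0.166667… → 0.17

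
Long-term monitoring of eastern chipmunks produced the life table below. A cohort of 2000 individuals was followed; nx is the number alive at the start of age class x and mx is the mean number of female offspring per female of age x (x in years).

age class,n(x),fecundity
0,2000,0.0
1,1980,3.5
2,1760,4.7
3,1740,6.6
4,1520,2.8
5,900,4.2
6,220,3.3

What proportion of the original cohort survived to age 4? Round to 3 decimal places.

l_4 = n_4/n_0 = 1520/2000 = 0.76 → 0.760

0.760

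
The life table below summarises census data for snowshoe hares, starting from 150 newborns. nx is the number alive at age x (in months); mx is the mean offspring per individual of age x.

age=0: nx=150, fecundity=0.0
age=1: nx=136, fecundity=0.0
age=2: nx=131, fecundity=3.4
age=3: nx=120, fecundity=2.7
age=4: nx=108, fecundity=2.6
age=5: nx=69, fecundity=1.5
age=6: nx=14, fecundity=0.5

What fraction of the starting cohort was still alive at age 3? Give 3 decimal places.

l_3 = n_3/n_0 = 120/150 = 0.8 → 0.800

0.800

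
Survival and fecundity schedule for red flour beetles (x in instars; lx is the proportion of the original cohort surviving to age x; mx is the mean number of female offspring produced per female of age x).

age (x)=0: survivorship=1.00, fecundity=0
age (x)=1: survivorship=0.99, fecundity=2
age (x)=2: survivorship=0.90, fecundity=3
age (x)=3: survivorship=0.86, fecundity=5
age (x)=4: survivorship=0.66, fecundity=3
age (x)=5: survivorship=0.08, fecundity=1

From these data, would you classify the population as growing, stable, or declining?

R0 = Σ lx·mx = 0 + 1.98 + 2.7 + 4.3 + 1.98 + 0.08 = 11.04
R0 > 1, so the population is growing.

growing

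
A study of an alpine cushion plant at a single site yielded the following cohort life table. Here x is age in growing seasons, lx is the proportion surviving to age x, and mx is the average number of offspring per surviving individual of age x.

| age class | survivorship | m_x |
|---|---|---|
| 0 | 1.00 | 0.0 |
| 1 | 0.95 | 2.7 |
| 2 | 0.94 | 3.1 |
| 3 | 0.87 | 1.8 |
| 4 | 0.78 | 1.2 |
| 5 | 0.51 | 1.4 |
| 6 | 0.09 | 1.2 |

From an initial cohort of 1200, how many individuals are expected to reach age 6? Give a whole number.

108

Expected survivors = N0 · l_6 = 1200 × 0.09 = 108 → 108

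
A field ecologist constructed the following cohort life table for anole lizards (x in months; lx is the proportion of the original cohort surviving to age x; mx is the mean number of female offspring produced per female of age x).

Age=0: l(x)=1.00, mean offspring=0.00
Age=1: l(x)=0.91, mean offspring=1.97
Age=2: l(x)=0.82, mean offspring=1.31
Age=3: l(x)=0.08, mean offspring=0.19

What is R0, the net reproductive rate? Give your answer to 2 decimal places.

lx·mx by age: 0, 1.7927, 1.0742, 0.0152
R0 = Σ lx·mx = 2.8821 → 2.88

2.88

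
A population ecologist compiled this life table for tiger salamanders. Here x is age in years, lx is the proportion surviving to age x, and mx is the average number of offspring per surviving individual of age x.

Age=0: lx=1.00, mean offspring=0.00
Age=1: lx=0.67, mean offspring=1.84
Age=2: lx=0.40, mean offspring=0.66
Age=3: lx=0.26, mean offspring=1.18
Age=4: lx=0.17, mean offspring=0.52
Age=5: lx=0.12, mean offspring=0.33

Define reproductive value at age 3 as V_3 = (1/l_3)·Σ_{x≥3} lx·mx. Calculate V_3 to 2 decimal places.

1.67

lx·mx for x ≥ 3: 0.3068, 0.0884, 0.0396 → sum = 0.4348
V_3 = 0.4348 / l_3 = 0.4348 / 0.26 = 1.672308… → 1.67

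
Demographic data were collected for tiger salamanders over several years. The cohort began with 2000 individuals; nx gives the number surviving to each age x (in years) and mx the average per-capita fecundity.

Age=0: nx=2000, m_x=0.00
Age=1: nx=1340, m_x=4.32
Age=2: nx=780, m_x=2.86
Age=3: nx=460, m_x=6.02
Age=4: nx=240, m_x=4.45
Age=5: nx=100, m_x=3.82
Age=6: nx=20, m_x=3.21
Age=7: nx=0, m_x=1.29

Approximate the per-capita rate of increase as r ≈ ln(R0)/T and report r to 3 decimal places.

lx = nx/n0 = nx/2000: 1, 0.67, 0.39, 0.23, 0.12, 0.05, 0.01, 0
R0 = Σ lx·mx = 0 + 2.8944 + 1.1154 + 1.3846 + 0.534 + 0.191 + 0.0321 + 0 = 6.1515
Σ x·lx·mx = 12.5626; T = 12.5626/6.1515 = 2.0422…
r ≈ ln(R0)/T = ln(6.1515)/2.0422… = 0.88958… → 0.890

0.890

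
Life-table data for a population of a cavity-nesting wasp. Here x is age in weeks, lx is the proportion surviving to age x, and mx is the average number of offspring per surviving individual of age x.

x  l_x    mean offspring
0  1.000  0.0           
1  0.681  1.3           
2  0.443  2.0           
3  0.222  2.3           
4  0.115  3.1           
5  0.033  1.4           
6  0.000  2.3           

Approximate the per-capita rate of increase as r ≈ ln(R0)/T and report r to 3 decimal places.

0.453

R0 = Σ lx·mx = 0 + 0.8853 + 0.886 + 0.5106 + 0.3565 + 0.0462 + 0 = 2.6846
Σ x·lx·mx = 5.8461; T = 5.8461/2.6846 = 2.17764…
r ≈ ln(R0)/T = ln(2.6846)/2.17764… = 0.45349… → 0.453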